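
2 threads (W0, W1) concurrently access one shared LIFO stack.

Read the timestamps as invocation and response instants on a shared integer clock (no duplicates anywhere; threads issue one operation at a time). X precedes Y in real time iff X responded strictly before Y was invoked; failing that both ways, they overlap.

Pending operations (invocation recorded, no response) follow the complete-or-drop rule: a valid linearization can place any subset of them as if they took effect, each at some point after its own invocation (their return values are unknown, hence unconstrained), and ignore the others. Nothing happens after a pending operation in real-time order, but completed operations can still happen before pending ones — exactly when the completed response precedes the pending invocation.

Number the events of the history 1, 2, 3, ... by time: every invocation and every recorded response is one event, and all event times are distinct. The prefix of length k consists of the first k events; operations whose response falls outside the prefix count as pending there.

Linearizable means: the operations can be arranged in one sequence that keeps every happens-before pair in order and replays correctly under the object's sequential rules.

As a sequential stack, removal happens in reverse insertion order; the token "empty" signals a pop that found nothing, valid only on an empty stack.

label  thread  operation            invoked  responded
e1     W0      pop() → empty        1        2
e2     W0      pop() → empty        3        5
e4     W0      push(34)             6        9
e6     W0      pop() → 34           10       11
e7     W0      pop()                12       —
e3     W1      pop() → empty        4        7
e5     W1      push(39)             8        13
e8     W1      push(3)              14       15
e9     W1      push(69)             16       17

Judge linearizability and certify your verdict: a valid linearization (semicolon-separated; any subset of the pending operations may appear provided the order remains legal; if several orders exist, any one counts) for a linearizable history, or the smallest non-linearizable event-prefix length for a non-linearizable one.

linearizable — witness: e1; e2; e3; e4; e6; e5; e7; e8; e9

step 1: e1 pop() → empty — stack <>
step 2: e2 pop() → empty — stack <>
step 3: e3 pop() → empty — stack <>
step 4: e4 push(34) — stack <34>
step 5: e6 pop() → 34 — stack <>
step 6: e5 push(39) — stack <39>
step 7: e7 pop() (pending, included) — stack <>
step 8: e8 push(3) — stack <3>
step 9: e9 push(69) — stack <3,69>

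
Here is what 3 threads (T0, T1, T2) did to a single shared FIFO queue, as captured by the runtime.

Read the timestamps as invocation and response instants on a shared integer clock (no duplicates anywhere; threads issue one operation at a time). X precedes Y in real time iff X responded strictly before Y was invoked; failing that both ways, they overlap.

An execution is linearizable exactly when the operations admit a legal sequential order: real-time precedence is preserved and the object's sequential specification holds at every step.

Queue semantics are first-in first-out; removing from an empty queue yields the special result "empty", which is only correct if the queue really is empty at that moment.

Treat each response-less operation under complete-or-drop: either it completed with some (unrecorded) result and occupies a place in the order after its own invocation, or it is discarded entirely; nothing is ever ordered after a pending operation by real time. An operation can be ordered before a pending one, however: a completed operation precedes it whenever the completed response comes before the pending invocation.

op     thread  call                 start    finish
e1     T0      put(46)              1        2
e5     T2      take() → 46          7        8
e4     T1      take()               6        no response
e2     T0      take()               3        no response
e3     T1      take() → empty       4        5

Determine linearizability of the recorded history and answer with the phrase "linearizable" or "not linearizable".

not linearizable

the violation lands at event 8, e5's response at time 8: events 1..7 linearize, events 1..8 do not
one real-time candidate order over the 3 completed operations — the FIFO queue replay rejects it
completion choices over the 2 pending operations (e2, e4) were checked; none helps
take e1, e3, e5 (pending dropped): step 2 already fails, because e3 take() → empty cannot occur there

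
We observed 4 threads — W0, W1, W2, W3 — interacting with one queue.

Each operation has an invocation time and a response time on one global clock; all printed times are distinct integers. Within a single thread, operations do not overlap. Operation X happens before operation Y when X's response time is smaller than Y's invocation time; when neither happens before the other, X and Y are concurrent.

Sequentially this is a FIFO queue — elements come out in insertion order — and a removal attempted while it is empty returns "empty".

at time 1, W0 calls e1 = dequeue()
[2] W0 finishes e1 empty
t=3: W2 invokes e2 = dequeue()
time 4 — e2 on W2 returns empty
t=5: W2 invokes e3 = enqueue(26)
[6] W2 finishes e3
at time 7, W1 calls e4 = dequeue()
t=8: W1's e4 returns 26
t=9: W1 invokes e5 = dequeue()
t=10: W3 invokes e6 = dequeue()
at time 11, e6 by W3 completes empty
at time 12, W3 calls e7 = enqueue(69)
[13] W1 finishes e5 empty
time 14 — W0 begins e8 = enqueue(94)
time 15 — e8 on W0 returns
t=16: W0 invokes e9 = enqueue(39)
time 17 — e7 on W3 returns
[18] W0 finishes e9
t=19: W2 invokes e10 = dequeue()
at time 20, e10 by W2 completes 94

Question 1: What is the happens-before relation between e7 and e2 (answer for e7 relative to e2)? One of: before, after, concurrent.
e7 spans [12,17], e2 spans [3,4]
resp(e2)=4 < inv(e7)=12

after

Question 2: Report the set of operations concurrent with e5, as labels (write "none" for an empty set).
e5 spans [9,13]; an op avoiding the whole window 9..13 is ordered, any other is concurrent
e1 [1,2]: before
e2 [3,4]: before
e3 [5,6]: before
e4 [7,8]: before
e6 [10,11]: concurrent
e7 [12,17]: concurrent
e8 [14,15]: after
e9 [16,18]: after
e10 [19,20]: after

e6, e7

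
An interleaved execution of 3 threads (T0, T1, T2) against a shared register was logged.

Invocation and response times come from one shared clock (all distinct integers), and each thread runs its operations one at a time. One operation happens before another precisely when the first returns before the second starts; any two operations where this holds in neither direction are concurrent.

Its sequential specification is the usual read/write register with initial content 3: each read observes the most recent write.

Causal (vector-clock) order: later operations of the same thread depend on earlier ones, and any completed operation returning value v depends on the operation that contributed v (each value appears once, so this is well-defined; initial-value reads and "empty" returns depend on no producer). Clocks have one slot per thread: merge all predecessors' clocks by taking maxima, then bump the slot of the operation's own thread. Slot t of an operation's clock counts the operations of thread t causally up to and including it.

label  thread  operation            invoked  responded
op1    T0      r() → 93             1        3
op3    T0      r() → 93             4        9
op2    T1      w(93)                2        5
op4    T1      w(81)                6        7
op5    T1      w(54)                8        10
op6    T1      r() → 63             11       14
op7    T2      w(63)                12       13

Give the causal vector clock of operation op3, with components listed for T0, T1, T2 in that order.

(2, 1, 0)

op7 (invocation 12): nothing precedes it; T2's component alone gives (0, 0, 1)
op2 (invocation 2): nothing precedes it; T1's component alone gives (0, 1, 0)
from VC(op2)=(0, 1, 0), op4 (invoked 6) maxes components and bumps T1 → (0, 2, 0)
from VC(op2)=(0, 1, 0), op1 (invoked 1) maxes components and bumps T0 → (1, 1, 0)
from VC(op4)=(0, 2, 0), op5 (invoked 8) maxes components and bumps T1 → (0, 3, 0)
from VC(op1)=(1, 1, 0), VC(op2)=(0, 1, 0), op3 (invoked 4) maxes components and bumps T0 → (2, 1, 0)
from VC(op5)=(0, 3, 0), VC(op7)=(0, 0, 1), op6 (invoked 11) maxes components and bumps T1 → (0, 4, 1)
target: VC(op3) = (2, 1, 0)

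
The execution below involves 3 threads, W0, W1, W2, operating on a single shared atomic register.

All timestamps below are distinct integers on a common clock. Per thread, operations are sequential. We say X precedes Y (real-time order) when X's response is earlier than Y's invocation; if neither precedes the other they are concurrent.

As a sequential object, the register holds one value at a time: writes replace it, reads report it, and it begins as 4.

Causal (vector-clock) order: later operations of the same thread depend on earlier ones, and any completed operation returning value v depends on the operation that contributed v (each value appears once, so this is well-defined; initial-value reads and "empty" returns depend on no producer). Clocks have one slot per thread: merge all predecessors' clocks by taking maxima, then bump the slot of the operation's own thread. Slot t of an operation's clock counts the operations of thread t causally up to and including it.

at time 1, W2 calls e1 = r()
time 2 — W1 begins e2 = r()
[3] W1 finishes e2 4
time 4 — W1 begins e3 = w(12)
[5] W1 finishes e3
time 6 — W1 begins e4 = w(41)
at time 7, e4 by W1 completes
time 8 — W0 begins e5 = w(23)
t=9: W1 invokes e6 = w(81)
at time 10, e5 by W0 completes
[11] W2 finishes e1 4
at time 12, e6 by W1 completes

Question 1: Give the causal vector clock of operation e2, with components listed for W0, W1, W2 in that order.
e1, invoked 1, has no incoming edges; only W2's bump applies → (0, 0, 1)
e2, invoked 2, has no incoming edges; only W1's bump applies → (0, 1, 0)
e5, invoked 8, has no incoming edges; only W0's bump applies → (1, 0, 0)
from VC(e2)=(0, 1, 0), e3 (invoked 4) maxes components and bumps W1 → (0, 2, 0)
from VC(e3)=(0, 2, 0), e4 (invoked 6) maxes components and bumps W1 → (0, 3, 0)
from VC(e4)=(0, 3, 0), e6 (invoked 9) maxes components and bumps W1 → (0, 4, 0)
target: VC(e2) = (0, 1, 0)

(0, 1, 0)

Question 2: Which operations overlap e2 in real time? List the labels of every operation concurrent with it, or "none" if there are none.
e2 runs from 2 to 3; window-overlapping ops are concurrent
e1 [1,11]: concurrent
e3 [4,5]: after
e4 [6,7]: after
e5 [8,10]: after
e6 [9,12]: after

e1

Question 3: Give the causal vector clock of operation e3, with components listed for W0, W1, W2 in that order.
VC(e1, invoked at 1): no causal predecessors; +1 on W2 → (0, 0, 1)
VC(e2, invoked at 2): no causal predecessors; +1 on W1 → (0, 1, 0)
VC(e5, invoked at 8): no causal predecessors; +1 on W0 → (1, 0, 0)
merge at e3 (invoked 4): VC(e2)=(0, 1, 0), own-thread bump on W1 → (0, 2, 0)
merge at e4 (invoked 6): VC(e3)=(0, 2, 0), own-thread bump on W1 → (0, 3, 0)
merge at e6 (invoked 9): VC(e4)=(0, 3, 0), own-thread bump on W1 → (0, 4, 0)
target: VC(e3) = (0, 2, 0)

(0, 2, 0)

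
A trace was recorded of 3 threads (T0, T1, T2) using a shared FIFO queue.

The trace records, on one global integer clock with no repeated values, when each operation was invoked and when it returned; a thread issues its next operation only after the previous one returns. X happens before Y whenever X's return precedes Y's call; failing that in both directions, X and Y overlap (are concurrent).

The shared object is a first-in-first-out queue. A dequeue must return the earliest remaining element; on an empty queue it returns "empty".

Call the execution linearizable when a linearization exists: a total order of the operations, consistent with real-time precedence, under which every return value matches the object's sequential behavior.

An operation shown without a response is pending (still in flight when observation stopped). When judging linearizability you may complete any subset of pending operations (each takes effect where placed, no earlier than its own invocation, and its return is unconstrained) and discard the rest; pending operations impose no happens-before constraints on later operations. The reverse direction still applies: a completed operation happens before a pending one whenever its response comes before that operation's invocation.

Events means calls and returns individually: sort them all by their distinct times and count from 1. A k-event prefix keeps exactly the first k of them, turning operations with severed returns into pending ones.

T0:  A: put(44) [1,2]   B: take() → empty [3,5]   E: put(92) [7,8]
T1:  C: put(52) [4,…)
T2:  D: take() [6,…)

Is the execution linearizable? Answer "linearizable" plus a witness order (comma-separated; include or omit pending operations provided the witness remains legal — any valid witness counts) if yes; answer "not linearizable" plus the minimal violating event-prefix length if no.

not linearizable — minimal violating prefix: 5 events

through event 4 a valid linearization exists; event 5 (B responding at time 5) ends that
a single order respects real time; the 2 completed FIFO queue operations fail replay along it
every completion of the 1 pending operation (C) was checked; none linearizes
take A, B (pending dropped): step 2 already fails, because B take() → empty cannot occur there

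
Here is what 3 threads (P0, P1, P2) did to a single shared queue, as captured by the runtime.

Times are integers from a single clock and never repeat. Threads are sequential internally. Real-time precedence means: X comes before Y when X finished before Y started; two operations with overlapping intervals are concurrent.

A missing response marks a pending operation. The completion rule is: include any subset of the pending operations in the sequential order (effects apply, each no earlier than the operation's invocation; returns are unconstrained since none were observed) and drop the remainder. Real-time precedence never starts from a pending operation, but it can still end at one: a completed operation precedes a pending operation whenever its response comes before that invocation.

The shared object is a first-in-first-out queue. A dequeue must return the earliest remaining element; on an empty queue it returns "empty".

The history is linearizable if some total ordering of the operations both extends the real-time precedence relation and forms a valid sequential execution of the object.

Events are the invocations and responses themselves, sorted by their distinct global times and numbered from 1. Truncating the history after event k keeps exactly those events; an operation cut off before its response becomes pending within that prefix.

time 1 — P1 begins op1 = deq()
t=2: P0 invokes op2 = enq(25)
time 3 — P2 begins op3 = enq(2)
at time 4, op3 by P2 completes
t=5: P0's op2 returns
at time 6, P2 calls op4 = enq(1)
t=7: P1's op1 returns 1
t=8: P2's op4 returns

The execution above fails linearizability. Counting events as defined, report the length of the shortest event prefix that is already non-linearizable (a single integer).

a valid linearization of events 1..6 exists, for instance op1, op2, op3:
step 1: op1 deq() (pending, included) — queue <>
step 2: op2 enq(25) — queue <25>
step 3: op3 enq(2) — queue <25,2>
event 7 — op1's response, time 7 — after it, nothing linearizes
completion choices over the 1 pending operation (op4) were checked; none helps
one such order, op1, op2, op3 (pending dropped), breaks at step 1 where op1 deq() → 1 is illegal
one such order, op1, op3, op2 (pending dropped), breaks at step 1 where op1 deq() → 1 is illegal

7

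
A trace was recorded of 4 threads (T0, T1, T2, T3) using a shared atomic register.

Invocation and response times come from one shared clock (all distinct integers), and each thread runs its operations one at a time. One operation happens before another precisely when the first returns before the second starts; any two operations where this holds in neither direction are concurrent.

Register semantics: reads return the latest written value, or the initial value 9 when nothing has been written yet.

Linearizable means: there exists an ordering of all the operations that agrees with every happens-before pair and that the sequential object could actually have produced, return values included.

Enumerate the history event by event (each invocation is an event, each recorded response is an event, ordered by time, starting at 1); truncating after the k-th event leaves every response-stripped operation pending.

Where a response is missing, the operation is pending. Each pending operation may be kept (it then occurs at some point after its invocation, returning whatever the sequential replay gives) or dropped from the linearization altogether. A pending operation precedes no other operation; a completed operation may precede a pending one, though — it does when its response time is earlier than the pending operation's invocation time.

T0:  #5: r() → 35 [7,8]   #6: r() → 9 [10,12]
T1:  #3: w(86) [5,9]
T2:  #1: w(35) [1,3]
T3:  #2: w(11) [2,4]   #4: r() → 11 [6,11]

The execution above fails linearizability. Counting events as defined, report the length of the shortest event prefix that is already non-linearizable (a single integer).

11

one valid order for events 1..10 is #2, #1, #4, #5, #3:
1. #2 w(11), leaving value 11
2. #1 w(35), leaving value 35
3. #4 r() (pending, included), leaving value 35
4. #5 r() → 35, leaving value 35
5. #3 w(86), leaving value 86
event 11 — #4's response, time 11 — after it, nothing linearizes
completion choices over the 1 pending operation (#6) were checked; none helps
for example #1, #2, #3, #4, #5 (pending dropped) fails at step 4: #4 r() → 11 is not legal there
for example #1, #2, #3, #5, #4 (pending dropped) fails at step 4: #5 r() → 35 is not legal there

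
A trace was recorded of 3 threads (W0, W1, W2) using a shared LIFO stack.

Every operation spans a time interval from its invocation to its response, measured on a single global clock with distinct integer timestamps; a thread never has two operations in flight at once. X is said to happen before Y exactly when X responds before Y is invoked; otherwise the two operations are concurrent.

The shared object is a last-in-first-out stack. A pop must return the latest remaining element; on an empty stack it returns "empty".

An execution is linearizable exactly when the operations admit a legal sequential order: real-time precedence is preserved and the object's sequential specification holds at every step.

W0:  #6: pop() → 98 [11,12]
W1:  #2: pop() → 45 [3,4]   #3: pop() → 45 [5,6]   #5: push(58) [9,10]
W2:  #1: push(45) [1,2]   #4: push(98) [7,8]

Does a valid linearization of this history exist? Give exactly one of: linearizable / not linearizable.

events 1..5 are fine; event 6 — the response of #3 at time 6 — makes the prefix non-linearizable
the completed operations (3 total) allow one real-time order; the LIFO stack replay rejects it
for example #1, #2, #3 fails at step 3: #3 pop() → 45 is not legal there

not linearizable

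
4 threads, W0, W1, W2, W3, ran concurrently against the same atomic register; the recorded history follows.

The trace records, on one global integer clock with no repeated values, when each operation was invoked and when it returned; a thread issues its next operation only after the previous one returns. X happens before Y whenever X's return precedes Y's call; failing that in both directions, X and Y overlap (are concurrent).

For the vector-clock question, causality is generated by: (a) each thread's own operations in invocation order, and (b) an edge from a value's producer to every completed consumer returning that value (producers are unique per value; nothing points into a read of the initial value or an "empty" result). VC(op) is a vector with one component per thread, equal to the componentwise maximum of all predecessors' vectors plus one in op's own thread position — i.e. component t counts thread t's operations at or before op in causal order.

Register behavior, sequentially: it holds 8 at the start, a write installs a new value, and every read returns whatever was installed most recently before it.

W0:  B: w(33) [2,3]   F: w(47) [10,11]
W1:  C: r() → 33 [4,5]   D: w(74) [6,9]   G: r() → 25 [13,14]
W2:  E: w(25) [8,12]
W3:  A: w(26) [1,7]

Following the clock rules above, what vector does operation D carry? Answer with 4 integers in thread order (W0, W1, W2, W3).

root op A, invoked 1: fresh clock plus W3's own tick → (0, 0, 0, 1)
root op E, invoked 8: fresh clock plus W2's own tick → (0, 0, 1, 0)
root op B, invoked 2: fresh clock plus W0's own tick → (1, 0, 0, 0)
from VC(B)=(1, 0, 0, 0), C (invoked 4) maxes components and bumps W1 → (1, 1, 0, 0)
from VC(B)=(1, 0, 0, 0), F (invoked 10) maxes components and bumps W0 → (2, 0, 0, 0)
from VC(C)=(1, 1, 0, 0), D (invoked 6) maxes components and bumps W1 → (1, 2, 0, 0)
from VC(D)=(1, 2, 0, 0), VC(E)=(0, 0, 1, 0), G (invoked 13) maxes components and bumps W1 → (1, 3, 1, 0)
target: VC(D) = (1, 2, 0, 0)

(1, 2, 0, 0)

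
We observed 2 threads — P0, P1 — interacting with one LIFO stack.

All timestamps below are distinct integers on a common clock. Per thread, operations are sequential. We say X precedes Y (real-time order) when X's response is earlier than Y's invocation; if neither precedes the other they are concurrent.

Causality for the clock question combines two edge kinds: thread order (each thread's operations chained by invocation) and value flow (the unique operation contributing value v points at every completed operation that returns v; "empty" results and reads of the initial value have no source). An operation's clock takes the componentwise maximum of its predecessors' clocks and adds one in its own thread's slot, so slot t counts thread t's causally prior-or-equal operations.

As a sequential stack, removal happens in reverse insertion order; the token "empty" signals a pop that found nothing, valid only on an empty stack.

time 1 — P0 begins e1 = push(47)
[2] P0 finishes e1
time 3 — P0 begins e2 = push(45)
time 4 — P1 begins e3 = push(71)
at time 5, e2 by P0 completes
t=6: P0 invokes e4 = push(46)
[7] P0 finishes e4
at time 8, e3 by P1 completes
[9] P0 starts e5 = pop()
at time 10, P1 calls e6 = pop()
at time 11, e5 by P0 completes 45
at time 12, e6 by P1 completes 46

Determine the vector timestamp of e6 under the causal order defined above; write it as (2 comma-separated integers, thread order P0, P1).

(3, 2)

no predecessors for e3 (invoked 4): P1 increments from zero → (0, 1)
no predecessors for e1 (invoked 1): P0 increments from zero → (1, 0)
VC(e2, invoked at 3): max of VC(e1)=(1, 0), then +1 on thread P0 → (2, 0)
VC(e4, invoked at 6): max of VC(e2)=(2, 0), then +1 on thread P0 → (3, 0)
VC(e5, invoked at 9): max of VC(e2)=(2, 0), VC(e4)=(3, 0), then +1 on thread P0 → (4, 0)
VC(e6, invoked at 10): max of VC(e3)=(0, 1), VC(e4)=(3, 0), then +1 on thread P1 → (3, 2)
target: VC(e6) = (3, 2)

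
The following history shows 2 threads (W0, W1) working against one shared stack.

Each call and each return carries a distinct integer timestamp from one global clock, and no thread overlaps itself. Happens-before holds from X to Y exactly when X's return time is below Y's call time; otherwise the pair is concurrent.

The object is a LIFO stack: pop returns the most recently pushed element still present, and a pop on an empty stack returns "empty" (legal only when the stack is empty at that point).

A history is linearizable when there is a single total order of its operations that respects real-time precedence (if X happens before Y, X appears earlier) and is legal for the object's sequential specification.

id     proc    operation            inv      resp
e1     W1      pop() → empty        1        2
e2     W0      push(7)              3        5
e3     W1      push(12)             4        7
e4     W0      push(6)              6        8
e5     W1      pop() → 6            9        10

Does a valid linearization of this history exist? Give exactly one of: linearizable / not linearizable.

linearizable

a witness: e1, e2, e3, e4, e5
1. e1 pop() → empty, leaving stack <>
2. e2 push(7), leaving stack <7>
3. e3 push(12), leaving stack <7,12>
4. e4 push(6), leaving stack <7,12,6>
5. e5 pop() → 6, leaving stack <7,12>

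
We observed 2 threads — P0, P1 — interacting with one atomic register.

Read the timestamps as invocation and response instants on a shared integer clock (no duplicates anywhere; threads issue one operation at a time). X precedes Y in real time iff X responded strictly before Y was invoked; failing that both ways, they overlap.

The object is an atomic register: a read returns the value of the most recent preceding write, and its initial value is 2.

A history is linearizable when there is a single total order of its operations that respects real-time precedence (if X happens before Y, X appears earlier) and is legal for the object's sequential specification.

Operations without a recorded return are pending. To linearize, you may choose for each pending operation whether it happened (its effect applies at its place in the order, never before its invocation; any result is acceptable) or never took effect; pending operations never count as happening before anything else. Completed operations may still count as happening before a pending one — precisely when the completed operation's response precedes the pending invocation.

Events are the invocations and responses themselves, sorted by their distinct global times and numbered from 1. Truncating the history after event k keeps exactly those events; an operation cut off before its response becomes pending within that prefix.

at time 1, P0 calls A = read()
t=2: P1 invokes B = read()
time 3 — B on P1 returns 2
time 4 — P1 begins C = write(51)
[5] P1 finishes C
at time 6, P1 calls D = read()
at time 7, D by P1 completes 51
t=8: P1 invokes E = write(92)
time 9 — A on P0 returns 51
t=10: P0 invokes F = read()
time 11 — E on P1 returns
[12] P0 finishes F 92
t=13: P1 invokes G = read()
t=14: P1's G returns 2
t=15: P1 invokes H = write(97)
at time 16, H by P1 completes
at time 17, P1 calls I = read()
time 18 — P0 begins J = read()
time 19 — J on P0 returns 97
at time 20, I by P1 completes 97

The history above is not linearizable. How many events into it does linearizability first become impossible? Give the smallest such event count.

14

a valid linearization of events 1..13 exists, for instance B, C, A, D, E, F:
after step 1 (B read() → 2): value 2
after step 2 (C write(51)): value 51
after step 3 (A read() → 51): value 51
after step 4 (D read() → 51): value 51
after step 5 (E write(92)): value 92
after step 6 (F read() → 92): value 92
adding event 14 (G responds at 14) leaves no legal real-time order
one such order, A, B, C, D, E, F, G, breaks at step 1 where A read() → 51 is illegal
one such order, A, B, C, D, F, E, G, breaks at step 1 where A read() → 51 is illegal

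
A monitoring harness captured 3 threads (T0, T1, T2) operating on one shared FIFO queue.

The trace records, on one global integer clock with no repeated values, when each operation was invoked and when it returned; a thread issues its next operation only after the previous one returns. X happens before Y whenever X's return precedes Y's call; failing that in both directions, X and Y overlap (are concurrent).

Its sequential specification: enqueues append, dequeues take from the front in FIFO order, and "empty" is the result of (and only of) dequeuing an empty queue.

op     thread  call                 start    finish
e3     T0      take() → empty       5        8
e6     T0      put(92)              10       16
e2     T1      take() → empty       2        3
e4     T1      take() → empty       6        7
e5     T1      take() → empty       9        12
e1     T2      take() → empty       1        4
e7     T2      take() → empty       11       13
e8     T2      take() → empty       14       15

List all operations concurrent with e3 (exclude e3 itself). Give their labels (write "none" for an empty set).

e4

e3 runs from 5 to 8; window-overlapping ops are concurrent
e1 [1,4]: before
e2 [2,3]: before
e4 [6,7]: concurrent
e5 [9,12]: after
e6 [10,16]: after
e7 [11,13]: after
e8 [14,15]: after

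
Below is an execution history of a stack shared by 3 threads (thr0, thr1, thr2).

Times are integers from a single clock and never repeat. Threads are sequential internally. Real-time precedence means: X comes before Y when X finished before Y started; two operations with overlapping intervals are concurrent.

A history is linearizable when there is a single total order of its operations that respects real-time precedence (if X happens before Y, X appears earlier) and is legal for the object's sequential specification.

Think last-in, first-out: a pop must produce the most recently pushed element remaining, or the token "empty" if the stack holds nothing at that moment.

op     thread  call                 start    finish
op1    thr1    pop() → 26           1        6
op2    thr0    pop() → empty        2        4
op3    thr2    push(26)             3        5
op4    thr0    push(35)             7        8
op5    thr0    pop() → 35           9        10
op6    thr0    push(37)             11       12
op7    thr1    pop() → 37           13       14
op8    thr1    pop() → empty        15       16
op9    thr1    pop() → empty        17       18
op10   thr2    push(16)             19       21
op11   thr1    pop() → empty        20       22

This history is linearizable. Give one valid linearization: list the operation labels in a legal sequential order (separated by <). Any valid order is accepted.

op2 < op3 < op1 < op4 < op5 < op6 < op7 < op8 < op9 < op11 < op10

after step 1 (op2 pop() → empty): stack <>
after step 2 (op3 push(26)): stack <26>
after step 3 (op1 pop() → 26): stack <>
after step 4 (op4 push(35)): stack <35>
after step 5 (op5 pop() → 35): stack <>
after step 6 (op6 push(37)): stack <37>
after step 7 (op7 pop() → 37): stack <>
after step 8 (op8 pop() → empty): stack <>
after step 9 (op9 pop() → empty): stack <>
after step 10 (op11 pop() → empty): stack <>
after step 11 (op10 push(16)): stack <16>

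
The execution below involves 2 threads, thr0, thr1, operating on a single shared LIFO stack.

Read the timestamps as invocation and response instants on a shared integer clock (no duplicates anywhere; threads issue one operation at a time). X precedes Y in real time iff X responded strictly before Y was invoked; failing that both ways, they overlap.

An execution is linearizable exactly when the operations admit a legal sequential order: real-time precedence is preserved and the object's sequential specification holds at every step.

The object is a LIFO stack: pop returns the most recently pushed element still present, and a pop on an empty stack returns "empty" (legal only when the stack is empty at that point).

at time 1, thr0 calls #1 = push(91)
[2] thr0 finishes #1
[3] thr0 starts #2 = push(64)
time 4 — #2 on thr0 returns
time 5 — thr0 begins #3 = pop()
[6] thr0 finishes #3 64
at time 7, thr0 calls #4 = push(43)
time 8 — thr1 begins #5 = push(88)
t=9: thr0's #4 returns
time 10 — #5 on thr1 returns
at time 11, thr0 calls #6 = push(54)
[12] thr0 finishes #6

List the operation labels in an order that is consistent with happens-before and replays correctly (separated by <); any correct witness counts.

#1 < #2 < #3 < #4 < #5 < #6

1. #1 push(91), leaving stack <91>
2. #2 push(64), leaving stack <91,64>
3. #3 pop() → 64, leaving stack <91>
4. #4 push(43), leaving stack <91,43>
5. #5 push(88), leaving stack <91,43,88>
6. #6 push(54), leaving stack <91,43,88,54>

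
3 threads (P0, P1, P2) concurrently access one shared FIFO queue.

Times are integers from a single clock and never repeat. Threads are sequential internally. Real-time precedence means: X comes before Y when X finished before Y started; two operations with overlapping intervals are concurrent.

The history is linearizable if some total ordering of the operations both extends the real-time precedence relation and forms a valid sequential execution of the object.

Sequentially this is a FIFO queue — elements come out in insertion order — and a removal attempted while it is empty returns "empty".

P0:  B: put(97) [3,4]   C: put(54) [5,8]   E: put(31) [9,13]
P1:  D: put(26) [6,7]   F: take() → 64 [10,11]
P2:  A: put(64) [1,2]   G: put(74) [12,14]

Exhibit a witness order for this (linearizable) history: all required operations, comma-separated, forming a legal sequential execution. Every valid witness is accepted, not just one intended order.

A, B, C, D, E, F, G

1. A put(64), leaving queue <64>
2. B put(97), leaving queue <64,97>
3. C put(54), leaving queue <64,97,54>
4. D put(26), leaving queue <64,97,54,26>
5. E put(31), leaving queue <64,97,54,26,31>
6. F take() → 64, leaving queue <97,54,26,31>
7. G put(74), leaving queue <97,54,26,31,74>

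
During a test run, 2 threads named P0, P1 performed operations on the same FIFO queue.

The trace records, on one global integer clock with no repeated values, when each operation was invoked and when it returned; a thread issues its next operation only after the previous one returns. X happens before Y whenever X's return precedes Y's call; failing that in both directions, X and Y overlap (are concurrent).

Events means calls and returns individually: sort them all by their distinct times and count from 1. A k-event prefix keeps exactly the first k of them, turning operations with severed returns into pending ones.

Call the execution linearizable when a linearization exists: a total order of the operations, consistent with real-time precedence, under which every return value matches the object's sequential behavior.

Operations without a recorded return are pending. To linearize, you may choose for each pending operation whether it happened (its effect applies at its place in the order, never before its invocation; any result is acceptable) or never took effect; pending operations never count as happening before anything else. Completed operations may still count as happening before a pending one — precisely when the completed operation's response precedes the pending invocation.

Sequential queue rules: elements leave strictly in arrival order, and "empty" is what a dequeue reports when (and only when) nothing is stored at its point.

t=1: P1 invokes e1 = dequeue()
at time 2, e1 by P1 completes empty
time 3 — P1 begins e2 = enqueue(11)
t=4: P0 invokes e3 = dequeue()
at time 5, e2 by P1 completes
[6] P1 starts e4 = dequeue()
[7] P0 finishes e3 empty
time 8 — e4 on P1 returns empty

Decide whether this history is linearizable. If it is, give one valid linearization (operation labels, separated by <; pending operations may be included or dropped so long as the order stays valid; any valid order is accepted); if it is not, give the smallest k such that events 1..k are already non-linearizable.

not linearizable — minimal violating prefix: 8 events

the violation lands at event 8, e4's response at time 8: events 1..7 linearize, events 1..8 do not
4 completed operations, 3 real-time-consistent orders — every FIFO queue replay fails
one such order, e1, e2, e3, e4, breaks at step 3 where e3 dequeue() → empty is illegal
one such order, e1, e2, e4, e3, breaks at step 3 where e4 dequeue() → empty is illegal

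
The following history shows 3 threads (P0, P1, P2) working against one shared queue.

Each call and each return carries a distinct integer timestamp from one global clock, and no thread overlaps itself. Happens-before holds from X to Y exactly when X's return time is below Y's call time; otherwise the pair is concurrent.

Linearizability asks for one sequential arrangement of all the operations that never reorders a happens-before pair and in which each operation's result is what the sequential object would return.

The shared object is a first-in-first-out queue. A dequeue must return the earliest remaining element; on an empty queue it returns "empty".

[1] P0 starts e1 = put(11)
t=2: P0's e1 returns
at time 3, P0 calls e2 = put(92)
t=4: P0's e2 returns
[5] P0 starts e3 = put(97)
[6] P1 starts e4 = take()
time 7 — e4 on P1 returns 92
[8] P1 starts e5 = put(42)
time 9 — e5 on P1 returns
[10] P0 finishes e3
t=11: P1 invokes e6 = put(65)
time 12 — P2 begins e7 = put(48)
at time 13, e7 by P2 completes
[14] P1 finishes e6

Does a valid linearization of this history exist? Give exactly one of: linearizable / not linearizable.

already the first 7 events (up to e4's response at time 7) admit no linearization; the first 6 still do
exactly one order of the 3 completed ops respects real time; the queue replay fails
including or dropping the 1 pending operation (e3) in any combination fails
take e1, e2, e4 (pending dropped): step 3 already fails, because e4 take() → 92 cannot occur there

not linearizable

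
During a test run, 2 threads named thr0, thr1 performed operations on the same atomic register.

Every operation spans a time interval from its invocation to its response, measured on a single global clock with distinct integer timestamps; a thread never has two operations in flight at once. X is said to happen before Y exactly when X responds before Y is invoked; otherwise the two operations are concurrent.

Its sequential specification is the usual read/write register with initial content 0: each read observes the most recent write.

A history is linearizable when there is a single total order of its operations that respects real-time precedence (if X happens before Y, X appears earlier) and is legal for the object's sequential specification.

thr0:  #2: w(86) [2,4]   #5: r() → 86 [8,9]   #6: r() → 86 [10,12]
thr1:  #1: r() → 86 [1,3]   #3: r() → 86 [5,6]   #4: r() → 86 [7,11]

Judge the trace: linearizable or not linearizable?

linearizable

witness order: #2, #1, #3, #4, #5, #6
1. #2 w(86), leaving value 86
2. #1 r() → 86, leaving value 86
3. #3 r() → 86, leaving value 86
4. #4 r() → 86, leaving value 86
5. #5 r() → 86, leaving value 86
6. #6 r() → 86, leaving value 86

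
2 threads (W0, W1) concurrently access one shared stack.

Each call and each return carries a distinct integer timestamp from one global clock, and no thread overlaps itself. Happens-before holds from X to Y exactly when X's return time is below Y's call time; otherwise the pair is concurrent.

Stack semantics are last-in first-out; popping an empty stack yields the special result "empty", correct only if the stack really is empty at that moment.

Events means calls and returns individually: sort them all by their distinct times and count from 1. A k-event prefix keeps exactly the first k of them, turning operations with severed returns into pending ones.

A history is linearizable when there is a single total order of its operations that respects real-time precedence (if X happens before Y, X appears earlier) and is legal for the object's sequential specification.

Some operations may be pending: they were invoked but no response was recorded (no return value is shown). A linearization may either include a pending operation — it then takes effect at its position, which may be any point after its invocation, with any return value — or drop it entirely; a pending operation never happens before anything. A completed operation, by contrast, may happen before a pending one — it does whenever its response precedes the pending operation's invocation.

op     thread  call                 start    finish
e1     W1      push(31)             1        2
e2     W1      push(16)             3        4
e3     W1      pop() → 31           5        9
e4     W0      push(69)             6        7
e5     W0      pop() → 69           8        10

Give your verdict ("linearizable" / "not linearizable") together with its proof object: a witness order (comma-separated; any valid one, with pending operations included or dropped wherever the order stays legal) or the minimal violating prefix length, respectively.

not linearizable — minimal violating prefix: 9 events

prefix check: 1..8 passes, 1..9 fails once e3's time-9 response joins
the 4 completed operations admit 2 real-time orders; each fails the stack replay
every completion of the 1 pending operation (e5) was checked; none linearizes
take e1, e2, e3, e4 (pending dropped): step 3 already fails, because e3 pop() → 31 cannot occur there
take e1, e2, e4, e3 (pending dropped): step 4 already fails, because e3 pop() → 31 cannot occur there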